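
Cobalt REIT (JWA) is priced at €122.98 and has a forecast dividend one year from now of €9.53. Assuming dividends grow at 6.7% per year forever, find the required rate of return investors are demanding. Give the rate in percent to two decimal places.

Rearranging the constant-growth DDM: r = D₁/P₀ + g.
r = 9.5300 / 122.98 + 0.067 = 0.07749 + 0.067 = 0.14449

14.45%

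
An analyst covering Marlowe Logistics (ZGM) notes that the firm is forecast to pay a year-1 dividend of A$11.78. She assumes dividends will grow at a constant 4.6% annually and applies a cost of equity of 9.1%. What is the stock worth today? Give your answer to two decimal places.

Gordon growth model: P₀ = D₁/(r − g), with D₁ = 11.78 given directly.
P₀ = 11.7800 / (0.091 − 0.046) = 11.7800 / 0.045 = 261.7778

A$261.78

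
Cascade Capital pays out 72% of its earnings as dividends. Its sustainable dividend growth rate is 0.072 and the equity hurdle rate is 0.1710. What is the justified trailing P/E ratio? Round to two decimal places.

Justified trailing P/E = b(1+g)/(r−g) = 0.72×(1+0.072)/(0.171−0.072) = 7.7964

7.80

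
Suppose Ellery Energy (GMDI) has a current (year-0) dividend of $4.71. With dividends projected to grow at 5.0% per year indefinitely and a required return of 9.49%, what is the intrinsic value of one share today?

Gordon growth model: P₀ = D₁/(r − g). D₁ = 4.71 × (1 + 0.05) = 4.9455.
P₀ = 4.9455 / (0.0949 − 0.05) = 4.9455 / 0.0449 = 110.1448

$110.14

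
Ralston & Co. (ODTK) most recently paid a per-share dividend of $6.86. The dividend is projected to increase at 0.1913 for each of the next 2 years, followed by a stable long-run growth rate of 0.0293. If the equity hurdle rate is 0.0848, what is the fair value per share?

$169.24

Two-stage DDM. Project D₁…D_2 at 0.1913, terminal growth 0.0293, discount at r = 0.0848.
D_1 = 8.1723
D_2 = 9.7357
Terminal value at t=2: TV = D_3/(r−g) = 10.0209/(0.0848−0.0293) = 180.5574
P₀ = 8.1723/(1+0.0848)^1 + 9.7357/(1+0.0848)^2 + 180.5574/(1+0.0848)^2 = 169.2386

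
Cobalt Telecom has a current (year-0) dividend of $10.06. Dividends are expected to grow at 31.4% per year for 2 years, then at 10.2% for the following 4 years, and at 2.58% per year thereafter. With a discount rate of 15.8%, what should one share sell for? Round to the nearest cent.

$152.64

Three-stage DDM. Project D₁…D_6; terminal Gordon value at t=6 with g = 0.0258; discount at r = 0.158.
D_1 = 13.2188
D_2 = 17.3696
D_3 = 19.1413
D_4 = 21.0937
D_5 = 23.2452
D_6 = 25.6162
TV_6 = 26.2771/(0.158−0.0258) = 198.7679
P₀ = Σ Dₜ/(1+r)ᵗ + TV_6/(1+r)^6 = 152.6439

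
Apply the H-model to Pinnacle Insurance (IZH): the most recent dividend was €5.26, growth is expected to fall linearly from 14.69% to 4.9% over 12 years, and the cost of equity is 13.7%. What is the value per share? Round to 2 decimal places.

H-model: P₀ = D₀[(1+g_L) + H(g_S−g_L)]/(r−g_L), with H = 12/2 = 6.
P₀ = 5.26 × [(1+0.049) + 6×(0.1469−0.049)] / (0.137−0.049)
   = 5.26 × 1.6364 / 0.088 = 97.8121

€97.81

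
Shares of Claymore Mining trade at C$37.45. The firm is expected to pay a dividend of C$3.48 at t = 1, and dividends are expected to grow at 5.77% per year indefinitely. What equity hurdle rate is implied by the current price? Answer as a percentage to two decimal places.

15.06%

Rearranging the constant-growth DDM: r = D₁/P₀ + g.
r = 3.4800 / 37.45 + 0.0577 = 0.09292 + 0.0577 = 0.15062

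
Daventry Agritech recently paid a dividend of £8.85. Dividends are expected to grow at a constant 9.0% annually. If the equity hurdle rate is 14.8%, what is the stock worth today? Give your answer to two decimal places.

£166.32

Gordon growth model: P₀ = D₁/(r − g). D₁ = 8.85 × (1 + 0.09) = 9.6465.
P₀ = 9.6465 / (0.148 − 0.09) = 9.6465 / 0.058 = 166.3190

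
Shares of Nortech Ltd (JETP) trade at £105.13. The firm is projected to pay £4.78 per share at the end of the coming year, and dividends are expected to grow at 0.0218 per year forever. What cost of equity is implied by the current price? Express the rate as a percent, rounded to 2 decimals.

6.73%

Rearranging the constant-growth DDM: r = D₁/P₀ + g.
r = 4.7800 / 105.13 + 0.0218 = 0.04547 + 0.0218 = 0.06727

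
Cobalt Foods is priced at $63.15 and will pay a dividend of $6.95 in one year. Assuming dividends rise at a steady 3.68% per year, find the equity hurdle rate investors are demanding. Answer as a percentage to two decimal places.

14.69%

Rearranging the constant-growth DDM: r = D₁/P₀ + g.
r = 6.9500 / 63.15 + 0.0368 = 0.11006 + 0.0368 = 0.14686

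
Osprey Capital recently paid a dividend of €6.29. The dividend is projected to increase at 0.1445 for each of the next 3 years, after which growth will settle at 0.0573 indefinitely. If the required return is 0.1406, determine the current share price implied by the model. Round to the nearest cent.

€99.66

Two-stage DDM. Project D₁…D_3 at 0.1445, terminal growth 0.0573, discount at r = 0.1406.
D_1 = 7.1989
D_2 = 8.2391
D_3 = 9.4297
Terminal value at t=3: TV = D_4/(r−g) = 9.9700/(0.1406−0.0573) = 119.6882
P₀ = 7.1989/(1+0.1406)^1 + 8.2391/(1+0.1406)^2 + 9.4297/(1+0.1406)^3 + 119.6882/(1+0.1406)^3 = 99.6580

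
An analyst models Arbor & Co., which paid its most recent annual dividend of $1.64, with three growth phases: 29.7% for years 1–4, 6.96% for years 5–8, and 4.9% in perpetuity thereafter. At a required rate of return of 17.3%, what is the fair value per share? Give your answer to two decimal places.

Three-stage DDM. Project D₁…D_8; terminal Gordon value at t=8 with g = 0.049; discount at r = 0.173.
D_1 = 2.1271
D_2 = 2.7588
D_3 = 3.5782
D_4 = 4.6409
D_5 = 4.9639
D_6 = 5.3094
D_7 = 5.6789
D_8 = 6.0742
TV_8 = 6.3718/(0.173−0.049) = 51.3858
P₀ = Σ Dₜ/(1+r)ᵗ + TV_8/(1+r)^8 = 30.6507

$30.65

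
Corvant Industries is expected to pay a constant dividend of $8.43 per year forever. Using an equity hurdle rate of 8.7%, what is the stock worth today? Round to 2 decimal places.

Zero-growth DDM (perpetuity): P₀ = D/r = 8.43 / 0.087 = 96.8966

$96.90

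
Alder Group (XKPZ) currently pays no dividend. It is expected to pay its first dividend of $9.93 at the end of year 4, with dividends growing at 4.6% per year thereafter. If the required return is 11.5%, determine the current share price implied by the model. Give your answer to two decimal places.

Deferred-dividend DDM. At t=3 the remaining stream is a growing perpetuity with first payment D_4 = 9.93.
V_3 = D_4/(r−g) = 9.93/(0.115−0.046) = 143.9130
P₀ = V_3/(1+r)^3 = 143.9130/(1+0.115)^3 = 103.8187

$103.82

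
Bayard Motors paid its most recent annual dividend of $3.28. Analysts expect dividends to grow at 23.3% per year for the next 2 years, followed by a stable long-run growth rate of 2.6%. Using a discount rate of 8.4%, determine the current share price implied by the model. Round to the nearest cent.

Two-stage DDM. Project D₁…D_2 at 0.233, terminal growth 0.026, discount at r = 0.084.
D_1 = 4.0442
D_2 = 4.9865
Terminal value at t=2: TV = D_3/(r−g) = 5.1162/(0.084−0.026) = 88.2103
P₀ = 4.0442/(1+0.084)^1 + 4.9865/(1+0.084)^2 + 88.2103/(1+0.084)^2 = 83.0435

$83.04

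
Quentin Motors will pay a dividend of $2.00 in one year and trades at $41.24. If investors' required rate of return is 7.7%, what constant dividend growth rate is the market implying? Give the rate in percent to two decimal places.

From P₀ = D₁/(r − g), the implied growth is g = r − D₁/P₀.
g = 0.077 − 2.00/41.24 = 0.077 − 0.04850 = 0.02850

2.85%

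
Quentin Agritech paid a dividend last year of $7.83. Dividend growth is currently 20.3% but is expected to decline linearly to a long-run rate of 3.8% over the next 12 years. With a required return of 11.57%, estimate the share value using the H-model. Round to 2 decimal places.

H-model: P₀ = D₀[(1+g_L) + H(g_S−g_L)]/(r−g_L), with H = 12/2 = 6.
P₀ = 7.83 × [(1+0.038) + 6×(0.203−0.038)] / (0.1157−0.038)
   = 7.83 × 2.0280 / 0.0777 = 204.3660

$204.37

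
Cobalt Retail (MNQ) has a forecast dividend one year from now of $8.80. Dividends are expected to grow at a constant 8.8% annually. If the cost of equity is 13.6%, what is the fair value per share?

$183.33

Gordon growth model: P₀ = D₁/(r − g), with D₁ = 8.80 given directly.
P₀ = 8.8000 / (0.136 − 0.088) = 8.8000 / 0.048 = 183.3333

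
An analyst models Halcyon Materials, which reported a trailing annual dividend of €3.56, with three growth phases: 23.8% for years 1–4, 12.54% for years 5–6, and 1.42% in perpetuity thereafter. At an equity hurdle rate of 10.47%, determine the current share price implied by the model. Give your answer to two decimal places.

€95.94

Three-stage DDM. Project D₁…D_6; terminal Gordon value at t=6 with g = 0.0142; discount at r = 0.1047.
D_1 = 4.4073
D_2 = 5.4562
D_3 = 6.7548
D_4 = 8.3624
D_5 = 9.4111
D_6 = 10.5912
TV_6 = 10.7416/(0.1047−0.0142) = 118.6920
P₀ = Σ Dₜ/(1+r)ᵗ + TV_6/(1+r)^6 = 95.9402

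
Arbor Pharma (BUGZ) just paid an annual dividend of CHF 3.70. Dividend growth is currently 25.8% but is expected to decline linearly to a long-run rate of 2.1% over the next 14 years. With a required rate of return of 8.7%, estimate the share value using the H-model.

CHF 150.24

H-model: P₀ = D₀[(1+g_L) + H(g_S−g_L)]/(r−g_L), with H = 14/2 = 7.
P₀ = 3.70 × [(1+0.021) + 7×(0.258−0.021)] / (0.087−0.021)
   = 3.70 × 2.6800 / 0.066 = 150.2424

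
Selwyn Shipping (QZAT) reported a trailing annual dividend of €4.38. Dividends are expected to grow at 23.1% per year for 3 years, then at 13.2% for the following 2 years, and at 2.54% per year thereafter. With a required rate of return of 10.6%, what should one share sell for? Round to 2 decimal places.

Three-stage DDM. Project D₁…D_5; terminal Gordon value at t=5 with g = 0.0254; discount at r = 0.106.
D_1 = 5.3918
D_2 = 6.6373
D_3 = 8.1705
D_4 = 9.2490
D_5 = 10.4699
TV_5 = 10.7358/(0.106−0.0254) = 133.1985
P₀ = Σ Dₜ/(1+r)ᵗ + TV_5/(1+r)^5 = 109.3347

€109.33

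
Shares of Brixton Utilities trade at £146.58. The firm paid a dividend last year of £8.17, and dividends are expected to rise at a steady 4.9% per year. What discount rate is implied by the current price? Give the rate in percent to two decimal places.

10.75%

Rearranging the constant-growth DDM: r = D₁/P₀ + g.
D₁ = 8.17 × (1 + 0.049) = 8.5703.
r = 8.5703 / 146.58 + 0.049 = 0.05847 + 0.049 = 0.10747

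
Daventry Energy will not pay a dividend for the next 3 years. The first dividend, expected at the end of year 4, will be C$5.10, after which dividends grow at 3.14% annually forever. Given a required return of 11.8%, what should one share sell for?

Deferred-dividend DDM. At t=3 the remaining stream is a growing perpetuity with first payment D_4 = 5.10.
V_3 = D_4/(r−g) = 5.10/(0.118−0.0314) = 58.8915
P₀ = V_3/(1+r)^3 = 58.8915/(1+0.118)^3 = 42.1431

C$42.14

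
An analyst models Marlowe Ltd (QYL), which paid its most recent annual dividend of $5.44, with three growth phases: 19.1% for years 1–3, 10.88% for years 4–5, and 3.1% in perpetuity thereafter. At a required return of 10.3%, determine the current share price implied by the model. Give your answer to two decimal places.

$131.97

Three-stage DDM. Project D₁…D_5; terminal Gordon value at t=5 with g = 0.031; discount at r = 0.103.
D_1 = 6.4790
D_2 = 7.7165
D_3 = 9.1904
D_4 = 10.1903
D_5 = 11.2990
TV_5 = 11.6493/(0.103−0.031) = 161.7956
P₀ = Σ Dₜ/(1+r)ᵗ + TV_5/(1+r)^5 = 131.9745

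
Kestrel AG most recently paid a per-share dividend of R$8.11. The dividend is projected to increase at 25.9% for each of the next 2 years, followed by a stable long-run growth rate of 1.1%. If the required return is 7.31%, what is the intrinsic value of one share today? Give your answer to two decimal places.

Two-stage DDM. Project D₁…D_2 at 0.259, terminal growth 0.011, discount at r = 0.0731.
D_1 = 10.2105
D_2 = 12.8550
Terminal value at t=2: TV = D_3/(r−g) = 12.9964/(0.0731−0.011) = 209.2820
P₀ = 10.2105/(1+0.0731)^1 + 12.8550/(1+0.0731)^2 + 209.2820/(1+0.0731)^2 = 202.4186

R$202.42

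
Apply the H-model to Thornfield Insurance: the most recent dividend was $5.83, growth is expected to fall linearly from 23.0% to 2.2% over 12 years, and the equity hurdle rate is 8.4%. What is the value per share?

$213.45

H-model: P₀ = D₀[(1+g_L) + H(g_S−g_L)]/(r−g_L), with H = 12/2 = 6.
P₀ = 5.83 × [(1+0.022) + 6×(0.23−0.022)] / (0.084−0.022)
   = 5.83 × 2.2700 / 0.062 = 213.4532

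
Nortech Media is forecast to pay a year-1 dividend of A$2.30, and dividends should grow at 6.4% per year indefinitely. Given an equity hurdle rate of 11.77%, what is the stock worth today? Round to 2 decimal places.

A$42.83

Gordon growth model: P₀ = D₁/(r − g), with D₁ = 2.30 given directly.
P₀ = 2.3000 / (0.1177 − 0.064) = 2.3000 / 0.0537 = 42.8305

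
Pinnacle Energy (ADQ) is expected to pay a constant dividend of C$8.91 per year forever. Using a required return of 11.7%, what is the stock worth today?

Zero-growth DDM (perpetuity): P₀ = D/r = 8.91 / 0.117 = 76.1538

C$76.15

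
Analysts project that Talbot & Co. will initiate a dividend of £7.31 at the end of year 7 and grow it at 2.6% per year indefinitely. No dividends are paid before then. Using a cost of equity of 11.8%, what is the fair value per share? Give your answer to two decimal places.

Deferred-dividend DDM. At t=6 the remaining stream is a growing perpetuity with first payment D_7 = 7.31.
V_6 = D_7/(r−g) = 7.31/(0.118−0.026) = 79.4565
P₀ = V_6/(1+r)^6 = 79.4565/(1+0.118)^6 = 40.6892

£40.69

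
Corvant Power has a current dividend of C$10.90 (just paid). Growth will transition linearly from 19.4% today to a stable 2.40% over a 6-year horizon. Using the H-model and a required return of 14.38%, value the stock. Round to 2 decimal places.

H-model: P₀ = D₀[(1+g_L) + H(g_S−g_L)]/(r−g_L), with H = 6/2 = 3.
P₀ = 10.90 × [(1+0.024) + 3×(0.194−0.024)] / (0.1438−0.024)
   = 10.90 × 1.5340 / 0.1198 = 139.5710

C$139.57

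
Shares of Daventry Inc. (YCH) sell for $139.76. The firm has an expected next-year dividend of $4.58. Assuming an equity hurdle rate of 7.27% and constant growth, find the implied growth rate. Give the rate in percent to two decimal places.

From P₀ = D₁/(r − g), the implied growth is g = r − D₁/P₀.
g = 0.0727 − 4.58/139.76 = 0.0727 − 0.03277 = 0.03993

3.99%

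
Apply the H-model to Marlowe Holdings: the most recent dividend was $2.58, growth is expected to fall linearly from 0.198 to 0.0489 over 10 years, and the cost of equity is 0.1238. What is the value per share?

H-model: P₀ = D₀[(1+g_L) + H(g_S−g_L)]/(r−g_L), with H = 10/2 = 5.
P₀ = 2.58 × [(1+0.0489) + 5×(0.198−0.0489)] / (0.1238−0.0489)
   = 2.58 × 1.7944 / 0.0749 = 61.8098

$61.81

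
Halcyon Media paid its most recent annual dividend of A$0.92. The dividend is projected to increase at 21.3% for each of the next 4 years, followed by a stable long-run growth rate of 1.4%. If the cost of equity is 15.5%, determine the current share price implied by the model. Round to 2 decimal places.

A$12.21

Two-stage DDM. Project D₁…D_4 at 0.213, terminal growth 0.014, discount at r = 0.155.
D_1 = 1.1160
D_2 = 1.3537
D_3 = 1.6420
D_4 = 1.9917
Terminal value at t=4: TV = D_5/(r−g) = 2.0196/(0.155−0.014) = 14.3235
P₀ = 1.1160/(1+0.155)^1 + 1.3537/(1+0.155)^2 + 1.6420/(1+0.155)^3 + 1.9917/(1+0.155)^4 + 14.3235/(1+0.155)^4 = 12.2144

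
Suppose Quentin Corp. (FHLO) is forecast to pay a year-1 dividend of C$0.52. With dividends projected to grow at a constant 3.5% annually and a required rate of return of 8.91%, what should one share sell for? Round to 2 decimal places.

C$9.61

Gordon growth model: P₀ = D₁/(r − g), with D₁ = 0.52 given directly.
P₀ = 0.5200 / (0.0891 − 0.035) = 0.5200 / 0.0541 = 9.6118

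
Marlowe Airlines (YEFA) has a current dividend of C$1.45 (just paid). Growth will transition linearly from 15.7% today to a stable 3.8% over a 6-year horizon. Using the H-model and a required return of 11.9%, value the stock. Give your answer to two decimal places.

H-model: P₀ = D₀[(1+g_L) + H(g_S−g_L)]/(r−g_L), with H = 6/2 = 3.
P₀ = 1.45 × [(1+0.038) + 3×(0.157−0.038)] / (0.119−0.038)
   = 1.45 × 1.3950 / 0.081 = 24.9722

C$24.97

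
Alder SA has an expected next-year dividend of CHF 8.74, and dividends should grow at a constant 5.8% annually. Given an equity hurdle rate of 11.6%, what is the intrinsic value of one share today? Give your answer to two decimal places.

CHF 150.69

Gordon growth model: P₀ = D₁/(r − g), with D₁ = 8.74 given directly.
P₀ = 8.7400 / (0.116 − 0.058) = 8.7400 / 0.058 = 150.6897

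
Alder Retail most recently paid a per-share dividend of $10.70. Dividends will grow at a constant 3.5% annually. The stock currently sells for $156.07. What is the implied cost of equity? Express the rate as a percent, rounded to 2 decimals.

Rearranging the constant-growth DDM: r = D₁/P₀ + g.
D₁ = 10.70 × (1 + 0.035) = 11.0745.
r = 11.0745 / 156.07 + 0.035 = 0.07096 + 0.035 = 0.10596

10.60%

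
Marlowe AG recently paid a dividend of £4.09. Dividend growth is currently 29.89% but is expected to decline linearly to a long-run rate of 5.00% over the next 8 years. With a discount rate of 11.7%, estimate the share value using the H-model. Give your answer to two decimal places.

H-model: P₀ = D₀[(1+g_L) + H(g_S−g_L)]/(r−g_L), with H = 8/2 = 4.
P₀ = 4.09 × [(1+0.05) + 4×(0.2989−0.05)] / (0.117−0.05)
   = 4.09 × 2.0456 / 0.067 = 124.8732

£124.87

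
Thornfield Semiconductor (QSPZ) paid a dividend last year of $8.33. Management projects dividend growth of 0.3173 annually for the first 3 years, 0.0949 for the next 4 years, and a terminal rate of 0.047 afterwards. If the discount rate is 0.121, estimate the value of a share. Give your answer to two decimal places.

Three-stage DDM. Project D₁…D_7; terminal Gordon value at t=7 with g = 0.047; discount at r = 0.121.
D_1 = 10.9731
D_2 = 14.4549
D_3 = 19.0414
D_4 = 20.8484
D_5 = 22.8270
D_6 = 24.9932
D_7 = 27.3651
TV_7 = 28.6513/(0.121−0.047) = 387.1791
P₀ = Σ Dₜ/(1+r)ᵗ + TV_7/(1+r)^7 = 259.8515

$259.85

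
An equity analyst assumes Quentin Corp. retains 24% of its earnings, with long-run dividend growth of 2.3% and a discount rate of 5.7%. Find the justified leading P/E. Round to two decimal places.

22.35

Payout ratio b = 1 − 0.24 = 0.76.
Justified leading P/E = b/(r−g) = 0.76/(0.057−0.023) = 22.3529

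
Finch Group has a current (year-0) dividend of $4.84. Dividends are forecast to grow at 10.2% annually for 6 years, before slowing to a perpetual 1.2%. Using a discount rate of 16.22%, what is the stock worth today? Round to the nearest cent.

Two-stage DDM. Project D₁…D_6 at 0.102, terminal growth 0.012, discount at r = 0.1622.
D_1 = 5.3337
D_2 = 5.8777
D_3 = 6.4772
D_4 = 7.1379
D_5 = 7.8660
D_6 = 8.6683
Terminal value at t=6: TV = D_7/(r−g) = 8.7723/(0.1622−0.012) = 58.4044
P₀ = 5.3337/(1+0.1622)^1 + 5.8777/(1+0.1622)^2 + 6.4772/(1+0.1622)^3 + 7.1379/(1+0.1622)^4 + 7.8660/(1+0.1622)^5 + 8.6683/(1+0.1622)^6 + 58.4044/(1+0.1622)^6 = 47.9076

$47.91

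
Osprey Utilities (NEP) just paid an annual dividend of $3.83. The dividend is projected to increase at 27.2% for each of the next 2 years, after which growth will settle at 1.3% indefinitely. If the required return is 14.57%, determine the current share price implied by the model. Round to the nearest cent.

$45.01

Two-stage DDM. Project D₁…D_2 at 0.272, terminal growth 0.013, discount at r = 0.1457.
D_1 = 4.8718
D_2 = 6.1969
Terminal value at t=2: TV = D_3/(r−g) = 6.2774/(0.1457−0.013) = 47.3055
P₀ = 4.8718/(1+0.1457)^1 + 6.1969/(1+0.1457)^2 + 47.3055/(1+0.1457)^2 = 45.0119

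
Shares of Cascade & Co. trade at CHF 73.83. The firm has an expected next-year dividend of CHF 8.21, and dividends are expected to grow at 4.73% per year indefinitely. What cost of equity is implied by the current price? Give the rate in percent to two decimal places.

Rearranging the constant-growth DDM: r = D₁/P₀ + g.
r = 8.2100 / 73.83 + 0.0473 = 0.11120 + 0.0473 = 0.15850

15.85%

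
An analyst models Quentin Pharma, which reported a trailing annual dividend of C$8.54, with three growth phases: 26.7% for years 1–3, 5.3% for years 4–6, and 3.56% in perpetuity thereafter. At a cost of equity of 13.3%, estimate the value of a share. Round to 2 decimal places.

C$165.11

Three-stage DDM. Project D₁…D_6; terminal Gordon value at t=6 with g = 0.0356; discount at r = 0.133.
D_1 = 10.8202
D_2 = 13.7092
D_3 = 17.3695
D_4 = 18.2901
D_5 = 19.2595
D_6 = 20.2802
TV_6 = 21.0022/(0.133−0.0356) = 215.6284
P₀ = Σ Dₜ/(1+r)ᵗ + TV_6/(1+r)^6 = 165.1100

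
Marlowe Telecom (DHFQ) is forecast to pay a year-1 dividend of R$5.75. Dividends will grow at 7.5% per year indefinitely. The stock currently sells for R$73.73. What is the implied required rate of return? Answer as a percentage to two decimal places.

Rearranging the constant-growth DDM: r = D₁/P₀ + g.
r = 5.7500 / 73.73 + 0.075 = 0.07799 + 0.075 = 0.15299

15.30%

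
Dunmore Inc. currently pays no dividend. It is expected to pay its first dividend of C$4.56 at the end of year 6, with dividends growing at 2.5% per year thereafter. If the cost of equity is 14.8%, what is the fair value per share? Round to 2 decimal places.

C$18.59

Deferred-dividend DDM. At t=5 the remaining stream is a growing perpetuity with first payment D_6 = 4.56.
V_5 = D_6/(r−g) = 4.56/(0.148−0.025) = 37.0732
P₀ = V_5/(1+r)^5 = 37.0732/(1+0.148)^5 = 18.5930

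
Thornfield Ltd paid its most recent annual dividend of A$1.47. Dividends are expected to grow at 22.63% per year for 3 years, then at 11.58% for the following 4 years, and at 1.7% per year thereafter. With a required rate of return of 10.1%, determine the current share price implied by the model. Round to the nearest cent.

Three-stage DDM. Project D₁…D_7; terminal Gordon value at t=7 with g = 0.017; discount at r = 0.101.
D_1 = 1.8027
D_2 = 2.2106
D_3 = 2.7109
D_4 = 3.0248
D_5 = 3.3751
D_6 = 3.7659
D_7 = 4.2020
TV_7 = 4.2734/(0.101−0.017) = 50.8739
P₀ = Σ Dₜ/(1+r)ᵗ + TV_7/(1+r)^7 = 39.8343

A$39.83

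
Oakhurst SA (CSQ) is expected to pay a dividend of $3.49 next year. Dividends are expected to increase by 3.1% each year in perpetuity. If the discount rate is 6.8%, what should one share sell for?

$94.32

Gordon growth model: P₀ = D₁/(r − g), with D₁ = 3.49 given directly.
P₀ = 3.4900 / (0.068 − 0.031) = 3.4900 / 0.037 = 94.3243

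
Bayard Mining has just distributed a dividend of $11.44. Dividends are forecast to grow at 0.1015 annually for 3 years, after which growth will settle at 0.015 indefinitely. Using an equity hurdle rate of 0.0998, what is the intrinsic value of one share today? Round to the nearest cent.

$171.99

Two-stage DDM. Project D₁…D_3 at 0.1015, terminal growth 0.015, discount at r = 0.0998.
D_1 = 12.6012
D_2 = 13.8802
D_3 = 15.2890
Terminal value at t=3: TV = D_4/(r−g) = 15.5184/(0.0998−0.015) = 182.9994
P₀ = 12.6012/(1+0.0998)^1 + 13.8802/(1+0.0998)^2 + 15.2890/(1+0.0998)^3 + 182.9994/(1+0.0998)^3 = 171.9914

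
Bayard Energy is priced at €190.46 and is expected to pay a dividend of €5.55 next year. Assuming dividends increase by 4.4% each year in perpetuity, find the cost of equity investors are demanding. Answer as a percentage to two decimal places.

Rearranging the constant-growth DDM: r = D₁/P₀ + g.
r = 5.5500 / 190.46 + 0.044 = 0.02914 + 0.044 = 0.07314

7.31%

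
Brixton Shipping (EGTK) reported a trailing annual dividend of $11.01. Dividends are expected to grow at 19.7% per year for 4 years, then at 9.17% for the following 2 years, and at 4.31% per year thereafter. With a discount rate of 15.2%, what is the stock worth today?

Three-stage DDM. Project D₁…D_6; terminal Gordon value at t=6 with g = 0.0431; discount at r = 0.152.
D_1 = 13.1790
D_2 = 15.7752
D_3 = 18.8829
D_4 = 22.6029
D_5 = 24.6756
D_6 = 26.9383
TV_6 = 28.0994/(0.152−0.0431) = 258.0291
P₀ = Σ Dₜ/(1+r)ᵗ + TV_6/(1+r)^6 = 182.5956

$182.60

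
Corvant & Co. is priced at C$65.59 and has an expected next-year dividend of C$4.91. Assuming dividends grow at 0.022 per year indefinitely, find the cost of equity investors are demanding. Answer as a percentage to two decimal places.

Rearranging the constant-growth DDM: r = D₁/P₀ + g.
r = 4.9100 / 65.59 + 0.022 = 0.07486 + 0.022 = 0.09686

9.69%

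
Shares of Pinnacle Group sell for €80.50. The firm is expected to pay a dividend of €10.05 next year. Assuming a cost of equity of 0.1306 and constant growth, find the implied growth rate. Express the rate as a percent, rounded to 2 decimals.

0.58%

From P₀ = D₁/(r − g), the implied growth is g = r − D₁/P₀.
g = 0.1306 − 10.05/80.50 = 0.1306 − 0.12484 = 0.00576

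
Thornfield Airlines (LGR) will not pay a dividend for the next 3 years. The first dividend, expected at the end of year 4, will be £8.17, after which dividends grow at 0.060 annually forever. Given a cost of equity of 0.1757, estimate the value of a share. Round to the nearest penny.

Deferred-dividend DDM. At t=3 the remaining stream is a growing perpetuity with first payment D_4 = 8.17.
V_3 = D_4/(r−g) = 8.17/(0.1757−0.06) = 70.6137
P₀ = V_3/(1+r)^3 = 70.6137/(1+0.1757)^3 = 43.4509

£43.45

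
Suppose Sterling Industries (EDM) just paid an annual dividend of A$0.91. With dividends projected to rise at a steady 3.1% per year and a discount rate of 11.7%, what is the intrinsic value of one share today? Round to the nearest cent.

Gordon growth model: P₀ = D₁/(r − g). D₁ = 0.91 × (1 + 0.031) = 0.9382.
P₀ = 0.9382 / (0.117 − 0.031) = 0.9382 / 0.086 = 10.9094

A$10.91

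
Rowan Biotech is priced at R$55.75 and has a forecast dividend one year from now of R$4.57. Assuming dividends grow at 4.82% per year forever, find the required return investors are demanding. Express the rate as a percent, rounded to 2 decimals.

Rearranging the constant-growth DDM: r = D₁/P₀ + g.
r = 4.5700 / 55.75 + 0.0482 = 0.08197 + 0.0482 = 0.13017

13.02%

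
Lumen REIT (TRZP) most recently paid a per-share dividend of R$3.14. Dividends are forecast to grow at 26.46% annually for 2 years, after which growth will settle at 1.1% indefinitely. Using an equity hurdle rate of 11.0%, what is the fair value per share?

R$49.27

Two-stage DDM. Project D₁…D_2 at 0.2646, terminal growth 0.011, discount at r = 0.11.
D_1 = 3.9708
D_2 = 5.0215
Terminal value at t=2: TV = D_3/(r−g) = 5.0768/(0.11−0.011) = 51.2805
P₀ = 3.9708/(1+0.11)^1 + 5.0215/(1+0.11)^2 + 51.2805/(1+0.11)^2 = 49.2733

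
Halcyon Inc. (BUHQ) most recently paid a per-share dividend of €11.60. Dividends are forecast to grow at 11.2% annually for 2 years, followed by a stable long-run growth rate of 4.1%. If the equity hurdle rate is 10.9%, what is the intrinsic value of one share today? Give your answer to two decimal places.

Two-stage DDM. Project D₁…D_2 at 0.112, terminal growth 0.041, discount at r = 0.109.
D_1 = 12.8992
D_2 = 14.3439
Terminal value at t=2: TV = D_3/(r−g) = 14.9320/(0.109−0.041) = 219.5884
P₀ = 12.8992/(1+0.109)^1 + 14.3439/(1+0.109)^2 + 219.5884/(1+0.109)^2 = 201.8386

€201.84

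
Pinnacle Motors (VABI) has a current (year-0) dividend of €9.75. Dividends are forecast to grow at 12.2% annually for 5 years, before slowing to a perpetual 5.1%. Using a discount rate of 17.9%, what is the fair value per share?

€104.61

Two-stage DDM. Project D₁…D_5 at 0.122, terminal growth 0.051, discount at r = 0.179.
D_1 = 10.9395
D_2 = 12.2741
D_3 = 13.7716
D_4 = 15.4517
D_5 = 17.3368
Terminal value at t=5: TV = D_6/(r−g) = 18.2210/(0.179−0.051) = 142.3514
P₀ = 10.9395/(1+0.179)^1 + 12.2741/(1+0.179)^2 + 13.7716/(1+0.179)^3 + 15.4517/(1+0.179)^4 + 17.3368/(1+0.179)^5 + 142.3514/(1+0.179)^5 = 104.6064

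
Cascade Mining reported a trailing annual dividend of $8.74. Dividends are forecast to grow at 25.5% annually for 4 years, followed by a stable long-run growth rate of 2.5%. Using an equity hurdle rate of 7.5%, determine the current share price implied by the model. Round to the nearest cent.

$385.07

Two-stage DDM. Project D₁…D_4 at 0.255, terminal growth 0.025, discount at r = 0.075.
D_1 = 10.9687
D_2 = 13.7657
D_3 = 17.2760
D_4 = 21.6814
Terminal value at t=4: TV = D_5/(r−g) = 22.2234/(0.075−0.025) = 444.4677
P₀ = 10.9687/(1+0.075)^1 + 13.7657/(1+0.075)^2 + 17.2760/(1+0.075)^3 + 21.6814/(1+0.075)^4 + 444.4677/(1+0.075)^4 = 385.0745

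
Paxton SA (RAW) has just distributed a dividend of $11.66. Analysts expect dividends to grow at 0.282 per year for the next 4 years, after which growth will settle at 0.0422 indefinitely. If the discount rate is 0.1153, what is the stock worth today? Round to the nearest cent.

Two-stage DDM. Project D₁…D_4 at 0.282, terminal growth 0.0422, discount at r = 0.1153.
D_1 = 14.9481
D_2 = 19.1635
D_3 = 24.5676
D_4 = 31.4957
Terminal value at t=4: TV = D_5/(r−g) = 32.8248/(0.1153−0.0422) = 449.0393
P₀ = 14.9481/(1+0.1153)^1 + 19.1635/(1+0.1153)^2 + 24.5676/(1+0.1153)^3 + 31.4957/(1+0.1153)^4 + 449.0393/(1+0.1153)^4 = 357.0866

$357.09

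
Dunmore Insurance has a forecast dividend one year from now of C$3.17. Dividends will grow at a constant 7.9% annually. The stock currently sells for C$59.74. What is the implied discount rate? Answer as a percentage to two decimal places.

Rearranging the constant-growth DDM: r = D₁/P₀ + g.
r = 3.1700 / 59.74 + 0.079 = 0.05306 + 0.079 = 0.13206

13.21%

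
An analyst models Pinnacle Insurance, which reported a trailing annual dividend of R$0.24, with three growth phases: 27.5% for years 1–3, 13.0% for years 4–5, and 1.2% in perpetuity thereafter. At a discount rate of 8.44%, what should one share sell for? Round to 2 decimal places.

Three-stage DDM. Project D₁…D_5; terminal Gordon value at t=5 with g = 0.012; discount at r = 0.0844.
D_1 = 0.3060
D_2 = 0.3901
D_3 = 0.4974
D_4 = 0.5621
D_5 = 0.6352
TV_5 = 0.6428/(0.0844−0.012) = 8.8785
P₀ = Σ Dₜ/(1+r)ᵗ + TV_5/(1+r)^5 = 7.7551

R$7.76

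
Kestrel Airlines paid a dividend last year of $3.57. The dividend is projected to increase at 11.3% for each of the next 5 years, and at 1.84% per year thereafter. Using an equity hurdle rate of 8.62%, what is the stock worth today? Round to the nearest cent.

Two-stage DDM. Project D₁…D_5 at 0.113, terminal growth 0.0184, discount at r = 0.0862.
D_1 = 3.9734
D_2 = 4.4224
D_3 = 4.9221
D_4 = 5.4783
D_5 = 6.0974
Terminal value at t=5: TV = D_6/(r−g) = 6.2096/(0.0862−0.0184) = 91.5868
P₀ = 3.9734/(1+0.0862)^1 + 4.4224/(1+0.0862)^2 + 4.9221/(1+0.0862)^3 + 5.4783/(1+0.0862)^4 + 6.0974/(1+0.0862)^5 + 91.5868/(1+0.0862)^5 = 79.7892

$79.79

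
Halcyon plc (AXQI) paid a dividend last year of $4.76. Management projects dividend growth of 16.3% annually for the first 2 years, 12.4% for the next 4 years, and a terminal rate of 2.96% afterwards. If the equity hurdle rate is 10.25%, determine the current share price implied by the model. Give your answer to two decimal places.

Three-stage DDM. Project D₁…D_6; terminal Gordon value at t=6 with g = 0.0296; discount at r = 0.1025.
D_1 = 5.5359
D_2 = 6.4382
D_3 = 7.2366
D_4 = 8.1339
D_5 = 9.1425
D_6 = 10.2762
TV_6 = 10.5804/(0.1025−0.0296) = 145.1352
P₀ = Σ Dₜ/(1+r)ᵗ + TV_6/(1+r)^6 = 113.3749

$113.37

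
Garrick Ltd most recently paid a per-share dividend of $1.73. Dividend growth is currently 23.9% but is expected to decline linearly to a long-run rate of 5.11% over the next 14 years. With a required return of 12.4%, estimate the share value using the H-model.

H-model: P₀ = D₀[(1+g_L) + H(g_S−g_L)]/(r−g_L), with H = 14/2 = 7.
P₀ = 1.73 × [(1+0.0511) + 7×(0.239−0.0511)] / (0.124−0.0511)
   = 1.73 × 2.3664 / 0.0729 = 56.1574

$56.16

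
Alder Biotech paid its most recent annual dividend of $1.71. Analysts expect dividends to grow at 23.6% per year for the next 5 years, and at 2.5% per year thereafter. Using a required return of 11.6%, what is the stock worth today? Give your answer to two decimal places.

Two-stage DDM. Project D₁…D_5 at 0.236, terminal growth 0.025, discount at r = 0.116.
D_1 = 2.1136
D_2 = 2.6124
D_3 = 3.2289
D_4 = 3.9909
D_5 = 4.9327
Terminal value at t=5: TV = D_6/(r−g) = 5.0561/(0.116−0.025) = 55.5611
P₀ = 2.1136/(1+0.116)^1 + 2.6124/(1+0.116)^2 + 3.2289/(1+0.116)^3 + 3.9909/(1+0.116)^4 + 4.9327/(1+0.116)^5 + 55.5611/(1+0.116)^5 = 43.8327

$43.83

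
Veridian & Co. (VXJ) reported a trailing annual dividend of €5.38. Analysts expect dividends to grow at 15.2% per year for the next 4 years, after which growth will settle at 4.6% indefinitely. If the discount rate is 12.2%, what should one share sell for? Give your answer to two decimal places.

€105.29

Two-stage DDM. Project D₁…D_4 at 0.152, terminal growth 0.046, discount at r = 0.122.
D_1 = 6.1978
D_2 = 7.1398
D_3 = 8.2251
D_4 = 9.4753
Terminal value at t=4: TV = D_5/(r−g) = 9.9111/(0.122−0.046) = 130.4098
P₀ = 6.1978/(1+0.122)^1 + 7.1398/(1+0.122)^2 + 8.2251/(1+0.122)^3 + 9.4753/(1+0.122)^4 + 130.4098/(1+0.122)^4 = 105.2859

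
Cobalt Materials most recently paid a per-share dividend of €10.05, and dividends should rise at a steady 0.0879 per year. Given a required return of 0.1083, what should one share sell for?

€535.95

Gordon growth model: P₀ = D₁/(r − g). D₁ = 10.05 × (1 + 0.0879) = 10.9334.
P₀ = 10.9334 / (0.1083 − 0.0879) = 10.9334 / 0.0204 = 535.9507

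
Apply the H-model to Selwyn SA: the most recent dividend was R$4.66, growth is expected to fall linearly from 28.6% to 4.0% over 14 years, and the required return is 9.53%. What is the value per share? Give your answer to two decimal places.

H-model: P₀ = D₀[(1+g_L) + H(g_S−g_L)]/(r−g_L), with H = 14/2 = 7.
P₀ = 4.66 × [(1+0.04) + 7×(0.286−0.04)] / (0.0953−0.04)
   = 4.66 × 2.7620 / 0.0553 = 232.7472

R$232.75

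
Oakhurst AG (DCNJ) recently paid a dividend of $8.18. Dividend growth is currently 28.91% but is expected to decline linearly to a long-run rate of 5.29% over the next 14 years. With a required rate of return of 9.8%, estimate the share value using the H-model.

H-model: P₀ = D₀[(1+g_L) + H(g_S−g_L)]/(r−g_L), with H = 14/2 = 7.
P₀ = 8.18 × [(1+0.0529) + 7×(0.2891−0.0529)] / (0.098−0.0529)
   = 8.18 × 2.7063 / 0.0451 = 490.8544

$490.85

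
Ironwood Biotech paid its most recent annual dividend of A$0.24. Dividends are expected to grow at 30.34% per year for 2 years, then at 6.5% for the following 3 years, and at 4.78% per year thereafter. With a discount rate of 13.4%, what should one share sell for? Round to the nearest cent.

A$4.63

Three-stage DDM. Project D₁…D_5; terminal Gordon value at t=5 with g = 0.0478; discount at r = 0.134.
D_1 = 0.3128
D_2 = 0.4077
D_3 = 0.4342
D_4 = 0.4625
D_5 = 0.4925
TV_5 = 0.5161/(0.134−0.0478) = 5.9867
P₀ = Σ Dₜ/(1+r)ᵗ + TV_5/(1+r)^5 = 4.6254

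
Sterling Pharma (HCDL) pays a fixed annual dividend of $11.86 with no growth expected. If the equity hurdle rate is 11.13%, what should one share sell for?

Zero-growth DDM (perpetuity): P₀ = D/r = 11.86 / 0.1113 = 106.5588

$106.56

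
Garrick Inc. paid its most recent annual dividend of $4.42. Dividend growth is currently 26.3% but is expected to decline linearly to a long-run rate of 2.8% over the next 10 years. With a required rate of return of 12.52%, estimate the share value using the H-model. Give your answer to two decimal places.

$100.18

H-model: P₀ = D₀[(1+g_L) + H(g_S−g_L)]/(r−g_L), with H = 10/2 = 5.
P₀ = 4.42 × [(1+0.028) + 5×(0.263−0.028)] / (0.1252−0.028)
   = 4.42 × 2.2030 / 0.0972 = 100.1776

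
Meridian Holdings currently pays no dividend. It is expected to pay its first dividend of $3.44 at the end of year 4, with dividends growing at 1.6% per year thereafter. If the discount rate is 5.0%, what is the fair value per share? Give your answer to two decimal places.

Deferred-dividend DDM. At t=3 the remaining stream is a growing perpetuity with first payment D_4 = 3.44.
V_3 = D_4/(r−g) = 3.44/(0.05−0.016) = 101.1765
P₀ = V_3/(1+r)^3 = 101.1765/(1+0.05)^3 = 87.4000

$87.40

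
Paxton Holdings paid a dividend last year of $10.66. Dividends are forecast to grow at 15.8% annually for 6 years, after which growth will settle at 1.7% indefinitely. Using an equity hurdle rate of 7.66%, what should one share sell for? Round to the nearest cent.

$364.87

Two-stage DDM. Project D₁…D_6 at 0.158, terminal growth 0.017, discount at r = 0.0766.
D_1 = 12.3443
D_2 = 14.2947
D_3 = 16.5532
D_4 = 19.1686
D_5 = 22.1973
D_6 = 25.7045
Terminal value at t=6: TV = D_7/(r−g) = 26.1414/(0.0766−0.017) = 438.6148
P₀ = 12.3443/(1+0.0766)^1 + 14.2947/(1+0.0766)^2 + 16.5532/(1+0.0766)^3 + 19.1686/(1+0.0766)^4 + 22.1973/(1+0.0766)^5 + 25.7045/(1+0.0766)^6 + 438.6148/(1+0.0766)^6 = 364.8680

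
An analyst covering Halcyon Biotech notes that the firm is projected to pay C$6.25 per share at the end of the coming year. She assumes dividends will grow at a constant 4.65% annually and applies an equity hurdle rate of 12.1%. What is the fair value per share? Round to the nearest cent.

Gordon growth model: P₀ = D₁/(r − g), with D₁ = 6.25 given directly.
P₀ = 6.2500 / (0.121 − 0.0465) = 6.2500 / 0.0745 = 83.8926

C$83.89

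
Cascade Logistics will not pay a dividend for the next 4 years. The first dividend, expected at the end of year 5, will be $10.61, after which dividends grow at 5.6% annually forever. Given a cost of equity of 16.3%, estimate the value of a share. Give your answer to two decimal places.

Deferred-dividend DDM. At t=4 the remaining stream is a growing perpetuity with first payment D_5 = 10.61.
V_4 = D_5/(r−g) = 10.61/(0.163−0.056) = 99.1589
P₀ = V_4/(1+r)^4 = 99.1589/(1+0.163)^4 = 54.2017

$54.20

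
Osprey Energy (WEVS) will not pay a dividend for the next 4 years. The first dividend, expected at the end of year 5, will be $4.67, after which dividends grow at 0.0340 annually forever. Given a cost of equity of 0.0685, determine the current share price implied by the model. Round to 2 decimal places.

$103.85

Deferred-dividend DDM. At t=4 the remaining stream is a growing perpetuity with first payment D_5 = 4.67.
V_4 = D_5/(r−g) = 4.67/(0.0685−0.034) = 135.3623
P₀ = V_4/(1+r)^4 = 135.3623/(1+0.0685)^4 = 103.8484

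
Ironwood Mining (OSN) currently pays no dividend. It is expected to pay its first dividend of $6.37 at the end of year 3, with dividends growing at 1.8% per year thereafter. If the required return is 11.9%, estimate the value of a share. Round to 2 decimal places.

$50.37

Deferred-dividend DDM. At t=2 the remaining stream is a growing perpetuity with first payment D_3 = 6.37.
V_2 = D_3/(r−g) = 6.37/(0.119−0.018) = 63.0693
P₀ = V_2/(1+r)^2 = 63.0693/(1+0.119)^2 = 50.3684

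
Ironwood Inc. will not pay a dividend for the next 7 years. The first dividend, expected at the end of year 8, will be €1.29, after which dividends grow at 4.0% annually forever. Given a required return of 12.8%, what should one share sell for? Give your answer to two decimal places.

Deferred-dividend DDM. At t=7 the remaining stream is a growing perpetuity with first payment D_8 = 1.29.
V_7 = D_8/(r−g) = 1.29/(0.128−0.04) = 14.6591
P₀ = V_7/(1+r)^7 = 14.6591/(1+0.128)^7 = 6.3088

€6.31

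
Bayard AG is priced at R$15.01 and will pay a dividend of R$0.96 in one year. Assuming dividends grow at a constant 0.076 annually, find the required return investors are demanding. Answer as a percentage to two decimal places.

14.00%

Rearranging the constant-growth DDM: r = D₁/P₀ + g.
r = 0.9600 / 15.01 + 0.076 = 0.06396 + 0.076 = 0.13996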